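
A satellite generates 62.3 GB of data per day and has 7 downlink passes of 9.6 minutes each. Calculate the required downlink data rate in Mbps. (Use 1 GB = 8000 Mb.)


total contact time = 7 * 9.6 * 60 = 4032.0000 s
data = 62.3 GB = 498400.0000 Mb
rate = 498400.0000 / 4032.0000 = 123.6111 Mbps

123.6111 Mbps


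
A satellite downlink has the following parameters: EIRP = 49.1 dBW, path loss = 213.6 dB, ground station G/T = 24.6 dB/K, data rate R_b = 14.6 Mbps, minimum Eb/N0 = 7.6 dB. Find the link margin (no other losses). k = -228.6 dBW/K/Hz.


C/N0 = EIRP - FSPL + G/T - k = 49.1 - 213.6 + 24.6 - (-228.6)
C/N0 = 88.7000 dB-Hz
R_b = 14.6 Mbps = 1.46e+07 bps -> 10*log10(R_b) = 71.6435 dB-Hz
Eb/N0 = C/N0 - 10*log10(R_b) = 88.7000 - 71.6435 = 17.0565 dB
Margin = Eb/N0 - Eb/N0_req = 17.0565 - 7.6 = 9.4565 dB (link closes)

9.4565 dB


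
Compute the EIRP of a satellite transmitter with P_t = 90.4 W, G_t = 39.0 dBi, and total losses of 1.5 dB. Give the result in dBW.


Pt = 90.4 W = 19.5617 dBW
EIRP = Pt_dBW + Gt - losses = 19.5617 + 39.0 - 1.5 = 57.0617 dBW

57.0617 dBW


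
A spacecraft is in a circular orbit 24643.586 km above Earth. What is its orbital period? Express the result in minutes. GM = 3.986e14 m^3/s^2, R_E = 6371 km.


r = 31014.5860 km = 3.1014586e+07 m
T = 2*pi*sqrt(r^3/mu) = 2*pi*sqrt(2.9833071e+22 / 3.986e14)
T = 54357.5913 s = 905.9599 min

905.9599 minutes


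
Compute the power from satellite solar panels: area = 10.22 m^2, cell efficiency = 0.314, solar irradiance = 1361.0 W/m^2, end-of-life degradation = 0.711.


P = area * eta * S * degradation
P = 10.22 * 0.314 * 1361.0 * 0.711
P = 3105.3337 W

3105.3337 W


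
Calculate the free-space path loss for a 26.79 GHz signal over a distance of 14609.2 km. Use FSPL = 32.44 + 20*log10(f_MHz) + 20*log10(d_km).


f = 26.79 GHz = 26790.0000 MHz
d = 14609.2 km
FSPL = 32.44 + 20*log10(26790.0000) + 20*log10(14609.2)
FSPL = 32.44 + 88.5595 + 83.2925
FSPL = 204.2920 dB

204.2920 dB


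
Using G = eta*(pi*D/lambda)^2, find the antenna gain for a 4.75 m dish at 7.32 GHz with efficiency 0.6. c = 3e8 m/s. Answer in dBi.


lambda = c/f = 3e8 / 7.32e+09 = 0.04098361 m
G = eta*(pi*D/lambda)^2 = 0.6*(pi*4.75/0.04098361)^2
G = 79545.9124 (linear)
G = 10*log10(79545.9124) = 49.0062 dBi

49.0062 dBi


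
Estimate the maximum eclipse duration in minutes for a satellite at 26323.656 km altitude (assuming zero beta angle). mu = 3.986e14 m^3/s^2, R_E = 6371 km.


r = 32694.6560 km
T = 980.5622 min
Eclipse fraction = arcsin(R_E/r)/pi = arcsin(6371.0000/32694.6560)/pi
= arcsin(0.1948636)/pi = 0.06242644
Eclipse duration = 0.06242644 * 980.5622 = 61.2130 min

61.2130 minutes


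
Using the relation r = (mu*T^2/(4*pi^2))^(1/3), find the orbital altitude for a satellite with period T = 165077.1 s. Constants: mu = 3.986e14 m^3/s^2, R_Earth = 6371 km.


T = 165077.1 s
r = (mu*T^2/(4*pi^2))^(1/3) = (3.986e14 * 165077.1^2 / (4*pi^2))^(1/3)
r = 6.504048e+07 m = 65040.4803 km
alt = r - R_E = 65040.4803 - 6371 = 58669.4803 km

58669.4803 km


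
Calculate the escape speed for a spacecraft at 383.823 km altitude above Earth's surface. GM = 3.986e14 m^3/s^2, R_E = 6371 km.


r = 6371.0 + 383.823 = 6754.8230 km = 6.754823e+06 m
v_esc = sqrt(2*mu/r) = sqrt(2*3.986e14 / 6.754823e+06)
v_esc = 10863.6723 m/s = 10.8637 km/s

10.8637 km/s


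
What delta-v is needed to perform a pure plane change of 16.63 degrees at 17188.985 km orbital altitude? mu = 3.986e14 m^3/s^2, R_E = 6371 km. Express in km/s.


r = 23559.9850 km = 2.3559985e+07 m
V = sqrt(mu/r) = 4113.2125 m/s
di = 16.63 deg = 0.2902483 rad
dV = 2*V*sin(di/2) = 2*4113.2125*sin(0.1451241)
dV = 1189.6665 m/s = 1.1897 km/s

1.1897 km/s


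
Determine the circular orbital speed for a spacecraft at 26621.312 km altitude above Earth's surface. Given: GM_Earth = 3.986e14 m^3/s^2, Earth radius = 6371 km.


r = R_E + alt = 6371.0 + 26621.312 = 32992.3120 km = 3.2992312e+07 m
v = sqrt(mu/r) = sqrt(3.986e14 / 3.2992312e+07) = 3475.8600 m/s = 3.4759 km/s

3.4759 km/s


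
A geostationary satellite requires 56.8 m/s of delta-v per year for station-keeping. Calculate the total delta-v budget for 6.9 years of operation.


dV = rate * years = 56.8 * 6.9
dV = 391.9200 m/s

391.9200 m/s


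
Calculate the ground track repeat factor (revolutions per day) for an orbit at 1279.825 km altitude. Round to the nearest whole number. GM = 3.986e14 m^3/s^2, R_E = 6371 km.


r = 7.650825e+06 m
T = 2*pi*sqrt(r^3/mu) = 6659.9907 s = 110.9998 min
revs/day = 1440 / 110.9998 = 12.9730
Rounded: 13 revolutions per day

13 revolutions per day


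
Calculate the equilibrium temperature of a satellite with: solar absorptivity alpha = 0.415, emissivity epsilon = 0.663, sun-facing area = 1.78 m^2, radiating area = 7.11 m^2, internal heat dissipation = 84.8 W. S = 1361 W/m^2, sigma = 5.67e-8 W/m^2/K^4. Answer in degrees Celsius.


Numerator = alpha*S*A_sun + Q_int = 0.415*1361*1.78 + 84.8 = 1090.1707 W
Denominator = eps*sigma*A_rad = 0.663*5.67e-8*7.11 = 2.6727983e-07 W/K^4
T^4 = 4.0787616e+09 K^4
T = 252.7156 K = -20.4344 C

-20.4344 degrees Celsius


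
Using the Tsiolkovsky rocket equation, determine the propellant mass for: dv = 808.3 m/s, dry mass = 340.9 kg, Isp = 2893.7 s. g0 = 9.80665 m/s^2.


ve = Isp * g0 = 2893.7 * 9.80665 = 28377.503105 m/s
mass ratio = exp(dv/ve) = exp(808.3/28377.503105) = 1.02889337
m_prop = m_dry * (mr - 1) = 340.9 * (1.02889337 - 1)
m_prop = 9.8498 kg

9.8498 kg


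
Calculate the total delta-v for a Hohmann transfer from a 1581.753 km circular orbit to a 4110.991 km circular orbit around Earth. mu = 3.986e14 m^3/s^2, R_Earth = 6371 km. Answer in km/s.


r1 = 7952.7530 km = 7.952753e+06 m
r2 = 10481.9910 km = 1.0481991e+07 m
dv1 = sqrt(mu/r1)*(sqrt(2*r2/(r1+r2)) - 1) = 470.0554 m/s
dv2 = sqrt(mu/r2)*(1 - sqrt(2*r1/(r1+r2))) = 438.6279 m/s
total dv = |dv1| + |dv2| = 470.0554 + 438.6279 = 908.6833 m/s = 0.9086833 km/s

0.9087 km/s


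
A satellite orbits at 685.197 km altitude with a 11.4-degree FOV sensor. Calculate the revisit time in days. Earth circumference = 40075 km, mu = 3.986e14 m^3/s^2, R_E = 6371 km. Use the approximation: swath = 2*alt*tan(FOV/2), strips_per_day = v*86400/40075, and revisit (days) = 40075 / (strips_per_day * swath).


swath = 2*685.197*tan(0.09948377) = 136.7835 km
v = sqrt(mu/r) = 7515.9399 m/s = 7.5159 km/s
strips/day = v*86400/40075 = 7.5159*86400/40075 = 16.2040
coverage/day = strips * swath = 16.2040 * 136.7835 = 2216.4464 km
revisit = 40075 / 2216.4464 = 18.0807 days

18.0807 days


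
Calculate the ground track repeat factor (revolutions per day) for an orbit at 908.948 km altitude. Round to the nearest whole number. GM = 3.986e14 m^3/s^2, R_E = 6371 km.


r = 7.279948e+06 m
T = 2*pi*sqrt(r^3/mu) = 6181.6390 s = 103.0273 min
revs/day = 1440 / 103.0273 = 13.9769
Rounded: 14 revolutions per day

14 revolutions per day


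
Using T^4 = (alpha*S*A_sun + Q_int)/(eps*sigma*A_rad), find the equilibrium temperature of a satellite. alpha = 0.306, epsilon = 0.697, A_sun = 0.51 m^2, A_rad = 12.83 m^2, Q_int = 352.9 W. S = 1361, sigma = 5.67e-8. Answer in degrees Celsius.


Numerator = alpha*S*A_sun + Q_int = 0.306*1361*0.51 + 352.9 = 565.2977 W
Denominator = eps*sigma*A_rad = 0.697*5.67e-8*12.83 = 5.0704032e-07 W/K^4
T^4 = 1.1148969e+09 K^4
T = 182.7295 K = -90.4205 C

-90.4205 degrees Celsius


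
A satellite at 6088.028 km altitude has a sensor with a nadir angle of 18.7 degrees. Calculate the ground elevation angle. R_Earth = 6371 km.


r = R_E + alt = 12459.0280 km
Law of sines in the satellite / Earth-center / ground-point triangle:
  sin(nadir)/R_E = sin(90 + el)/r  =>  cos(el) = (r/R_E)*sin(nadir)
cos(el) = (12459.0280 / 6371.0000) * sin(18.7 deg) = 0.6269858
el = arccos(0.6269858) = 51.1719 deg
(Earth-central angle = 90 - nadir - el = 20.1281 deg)

51.1719 degrees


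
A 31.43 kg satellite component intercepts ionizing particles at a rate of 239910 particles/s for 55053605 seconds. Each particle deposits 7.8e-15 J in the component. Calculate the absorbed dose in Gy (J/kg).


Total energy deposited = rate * time * E_per
  = 239910 * 55053605 * 7.8e-15 = 0.1030217 J
Dose = E_total / mass = 0.1030217 / 31.43
Dose = 0.003277814 Gy

0.0033 Gy


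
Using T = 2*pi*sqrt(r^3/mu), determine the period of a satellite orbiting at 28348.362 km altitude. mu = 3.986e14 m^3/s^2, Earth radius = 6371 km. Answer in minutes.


r = 34719.3620 km = 3.4719362e+07 m
T = 2*pi*sqrt(r^3/mu) = 2*pi*sqrt(4.1851903e+22 / 3.986e14)
T = 64382.6466 s = 1073.0441 min

1073.0441 minutes


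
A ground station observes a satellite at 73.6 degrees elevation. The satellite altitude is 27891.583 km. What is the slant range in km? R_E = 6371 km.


h = 27891.583 km, el = 73.6 deg
d = -R_E*sin(el) + sqrt((R_E*sin(el))^2 + 2*R_E*h + h^2)
d = -6371.0000*sin(1.2846) + sqrt((6371.0000*0.959314)^2 + 2*6371.0000*27891.583 + 27891.583^2)
d = 28103.5423 km

28103.5423 km


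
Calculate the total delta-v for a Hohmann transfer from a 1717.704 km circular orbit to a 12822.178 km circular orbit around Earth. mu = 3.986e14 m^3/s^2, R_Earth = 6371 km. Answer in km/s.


r1 = 8088.7040 km = 8.088704e+06 m
r2 = 19193.1780 km = 1.9193178e+07 m
dv1 = sqrt(mu/r1)*(sqrt(2*r2/(r1+r2)) - 1) = 1306.9728 m/s
dv2 = sqrt(mu/r2)*(1 - sqrt(2*r1/(r1+r2))) = 1047.9343 m/s
total dv = |dv1| + |dv2| = 1306.9728 + 1047.9343 = 2354.9071 m/s = 2.3549 km/s

2.3549 km/s


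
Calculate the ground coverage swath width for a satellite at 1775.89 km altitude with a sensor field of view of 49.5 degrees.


FOV = 49.5 deg = 0.863938 rad
swath = 2 * alt * tan(FOV/2) = 2 * 1775.89 * tan(0.431969)
swath = 2 * 1775.89 * 0.4610063
swath = 1637.3930 km

1637.3930 km


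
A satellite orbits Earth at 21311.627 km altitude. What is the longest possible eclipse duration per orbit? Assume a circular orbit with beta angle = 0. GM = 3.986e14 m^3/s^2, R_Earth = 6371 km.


r = 27682.6270 km
T = 763.9605 min
Eclipse fraction = arcsin(R_E/r)/pi = arcsin(6371.0000/27682.6270)/pi
= arcsin(0.2301443)/pi = 0.07391983
Eclipse duration = 0.07391983 * 763.9605 = 56.4718 min

56.4718 minutes


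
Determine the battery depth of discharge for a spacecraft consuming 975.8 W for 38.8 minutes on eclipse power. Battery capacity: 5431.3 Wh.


E_used = P * t / 60 = 975.8 * 38.8 / 60 = 631.0173 Wh
DOD = E_used / E_total * 100 = 631.0173 / 5431.3 * 100
DOD = 11.6182 %

11.6182 %


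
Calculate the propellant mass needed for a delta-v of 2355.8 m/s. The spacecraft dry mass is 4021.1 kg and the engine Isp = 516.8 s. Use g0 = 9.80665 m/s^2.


ve = Isp * g0 = 516.8 * 9.80665 = 5068.076720 m/s
mass ratio = exp(dv/ve) = exp(2355.8/5068.076720) = 1.59174542
m_prop = m_dry * (mr - 1) = 4021.1 * (1.59174542 - 1)
m_prop = 2379.4675 kg

2379.4675 kg


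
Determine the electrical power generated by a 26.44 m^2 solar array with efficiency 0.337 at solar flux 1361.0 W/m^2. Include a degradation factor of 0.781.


P = area * eta * S * degradation
P = 26.44 * 0.337 * 1361.0 * 0.781
P = 9471.1019 W

9471.1019 W


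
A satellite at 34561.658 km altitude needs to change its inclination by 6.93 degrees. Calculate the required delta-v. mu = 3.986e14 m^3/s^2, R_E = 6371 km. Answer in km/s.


r = 40932.6580 km = 4.0932658e+07 m
V = sqrt(mu/r) = 3120.5682 m/s
di = 6.93 deg = 0.1209513 rad
dV = 2*V*sin(di/2) = 2*3120.5682*sin(0.06047566)
dV = 377.2068 m/s = 0.3772068 km/s

0.3772 km/s


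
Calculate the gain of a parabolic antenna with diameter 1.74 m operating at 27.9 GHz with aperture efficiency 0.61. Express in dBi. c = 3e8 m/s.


lambda = c/f = 3e8 / 2.79e+10 = 0.01075269 m
G = eta*(pi*D/lambda)^2 = 0.61*(pi*1.74/0.01075269)^2
G = 157649.9996 (linear)
G = 10*log10(157649.9996) = 51.9769 dBi

51.9769 dBi


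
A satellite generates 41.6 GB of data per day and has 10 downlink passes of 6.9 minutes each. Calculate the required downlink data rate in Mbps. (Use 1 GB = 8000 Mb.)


total contact time = 10 * 6.9 * 60 = 4140.0000 s
data = 41.6 GB = 332800.0000 Mb
rate = 332800.0000 / 4140.0000 = 80.3865 Mbps

80.3865 Mbps


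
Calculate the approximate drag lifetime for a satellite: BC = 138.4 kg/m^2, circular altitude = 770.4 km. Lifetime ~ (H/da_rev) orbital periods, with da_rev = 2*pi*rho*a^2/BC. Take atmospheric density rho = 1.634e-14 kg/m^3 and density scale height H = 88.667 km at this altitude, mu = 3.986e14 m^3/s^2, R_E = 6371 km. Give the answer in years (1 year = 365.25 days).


a = R_E + alt = 7141.4000 km = 7.1414e+06 m
da_rev = 2*pi*rho*a^2/BC = 2*pi*1.634e-14*(7.1414e+06)^2/138.4 = 0.0378322829 m per revolution
N = H/da_rev = 88667.0000 m / 0.0378322829 m = 2.3436862e+06 revolutions
P = 2*pi*sqrt(a^3/mu) = 6006.0129 s
lifetime = N*P = 2.3436862e+06 * 6006.0129 = 1.407621e+10 s = 162919.0929 days
years = 162919.0929 / 365.25 = 446.0482 years

446.0482 years


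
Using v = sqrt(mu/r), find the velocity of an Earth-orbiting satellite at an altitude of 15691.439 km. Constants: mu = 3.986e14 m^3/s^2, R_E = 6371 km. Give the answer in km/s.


r = R_E + alt = 6371.0 + 15691.439 = 22062.4390 km = 2.2062439e+07 m
v = sqrt(mu/r) = sqrt(3.986e14 / 2.2062439e+07) = 4250.5183 m/s = 4.2505 km/s

4.2505 km/s


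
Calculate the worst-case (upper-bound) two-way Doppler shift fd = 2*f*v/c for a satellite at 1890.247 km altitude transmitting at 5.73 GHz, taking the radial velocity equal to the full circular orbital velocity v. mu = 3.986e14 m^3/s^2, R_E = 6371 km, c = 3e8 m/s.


r = 8.261247e+06 m
v = sqrt(mu/r) = 6946.1770 m/s (worst-case radial velocity)
f = 5.73 GHz = 5.73e+09 Hz
fd = 2*f*v/c = 2*5.73e+09*6946.1770/3.0e+08
fd = 265343.9601 Hz

265343.9601 Hz


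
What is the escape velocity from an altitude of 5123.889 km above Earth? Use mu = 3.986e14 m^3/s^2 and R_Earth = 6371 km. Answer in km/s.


r = 6371.0 + 5123.889 = 11494.8890 km = 1.1494889e+07 m
v_esc = sqrt(2*mu/r) = sqrt(2*3.986e14 / 1.1494889e+07)
v_esc = 8327.8186 m/s = 8.3278 km/s

8.3278 km/s


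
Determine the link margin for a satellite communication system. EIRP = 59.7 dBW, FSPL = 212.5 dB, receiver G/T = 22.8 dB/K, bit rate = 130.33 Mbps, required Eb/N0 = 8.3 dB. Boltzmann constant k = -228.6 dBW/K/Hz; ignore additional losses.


C/N0 = EIRP - FSPL + G/T - k = 59.7 - 212.5 + 22.8 - (-228.6)
C/N0 = 98.6000 dB-Hz
R_b = 130.33 Mbps = 1.3033e+08 bps -> 10*log10(R_b) = 81.1504 dB-Hz
Eb/N0 = C/N0 - 10*log10(R_b) = 98.6000 - 81.1504 = 17.4496 dB
Margin = Eb/N0 - Eb/N0_req = 17.4496 - 8.3 = 9.1496 dB (link closes)

9.1496 dB


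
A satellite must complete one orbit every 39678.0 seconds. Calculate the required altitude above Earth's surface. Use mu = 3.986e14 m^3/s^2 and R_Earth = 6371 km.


T = 39678.0 s
r = (mu*T^2/(4*pi^2))^(1/3) = (3.986e14 * 39678.0^2 / (4*pi^2))^(1/3)
r = 2.5143498e+07 m = 25143.4982 km
alt = r - R_E = 25143.4982 - 6371 = 18772.4982 km

18772.4982 km


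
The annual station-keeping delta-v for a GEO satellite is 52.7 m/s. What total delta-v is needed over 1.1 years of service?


dV = rate * years = 52.7 * 1.1
dV = 57.9700 m/s

57.9700 m/s


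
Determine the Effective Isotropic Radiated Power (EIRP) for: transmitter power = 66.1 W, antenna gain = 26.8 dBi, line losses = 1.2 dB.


Pt = 66.1 W = 18.2020 dBW
EIRP = Pt_dBW + Gt - losses = 18.2020 + 26.8 - 1.2 = 43.8020 dBW

43.8020 dBW


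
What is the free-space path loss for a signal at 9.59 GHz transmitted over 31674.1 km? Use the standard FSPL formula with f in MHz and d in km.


f = 9.59 GHz = 9590.0000 MHz
d = 31674.1 km
FSPL = 32.44 + 20*log10(9590.0000) + 20*log10(31674.1)
FSPL = 32.44 + 79.6364 + 90.0141
FSPL = 202.0905 dB

202.0905 dB


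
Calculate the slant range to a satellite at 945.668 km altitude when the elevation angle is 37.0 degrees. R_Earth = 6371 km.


h = 945.668 km, el = 37.0 deg
d = -R_E*sin(el) + sqrt((R_E*sin(el))^2 + 2*R_E*h + h^2)
d = -6371.0000*sin(0.6457718) + sqrt((6371.0000*0.601815)^2 + 2*6371.0000*945.668 + 945.668^2)
d = 1423.6687 km

1423.6687 km


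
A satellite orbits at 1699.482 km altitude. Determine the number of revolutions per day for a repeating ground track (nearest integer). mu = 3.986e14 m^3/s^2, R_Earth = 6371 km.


r = 8.070482e+06 m
T = 2*pi*sqrt(r^3/mu) = 7215.4003 s = 120.2567 min
revs/day = 1440 / 120.2567 = 11.9744
Rounded: 12 revolutions per day

12 revolutions per day


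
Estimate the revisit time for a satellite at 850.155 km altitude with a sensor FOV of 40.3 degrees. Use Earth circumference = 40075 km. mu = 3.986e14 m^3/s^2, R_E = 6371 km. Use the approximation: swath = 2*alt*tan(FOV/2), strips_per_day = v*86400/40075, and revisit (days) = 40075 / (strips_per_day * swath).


swath = 2*850.155*tan(0.3516838) = 623.9081 km
v = sqrt(mu/r) = 7429.5980 m/s = 7.4296 km/s
strips/day = v*86400/40075 = 7.4296*86400/40075 = 16.0179
coverage/day = strips * swath = 16.0179 * 623.9081 = 9993.6971 km
revisit = 40075 / 9993.6971 = 4.0100 days

4.0100 days


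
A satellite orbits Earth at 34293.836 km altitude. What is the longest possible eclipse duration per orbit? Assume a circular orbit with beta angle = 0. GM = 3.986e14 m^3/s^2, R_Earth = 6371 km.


r = 40664.8360 km
T = 1360.1553 min
Eclipse fraction = arcsin(R_E/r)/pi = arcsin(6371.0000/40664.8360)/pi
= arcsin(0.156671)/pi = 0.05007623
Eclipse duration = 0.05007623 * 1360.1553 = 68.1114 min

68.1114 minutes


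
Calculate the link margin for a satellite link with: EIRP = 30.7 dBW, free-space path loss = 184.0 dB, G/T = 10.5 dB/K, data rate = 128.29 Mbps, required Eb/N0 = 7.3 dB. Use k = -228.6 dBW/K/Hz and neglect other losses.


C/N0 = EIRP - FSPL + G/T - k = 30.7 - 184.0 + 10.5 - (-228.6)
C/N0 = 85.8000 dB-Hz
R_b = 128.29 Mbps = 1.2829e+08 bps -> 10*log10(R_b) = 81.0819 dB-Hz
Eb/N0 = C/N0 - 10*log10(R_b) = 85.8000 - 81.0819 = 4.7181 dB
Margin = Eb/N0 - Eb/N0_req = 4.7181 - 7.3 = -2.5819 dB (negative margin: link does not close)

-2.5819 dB


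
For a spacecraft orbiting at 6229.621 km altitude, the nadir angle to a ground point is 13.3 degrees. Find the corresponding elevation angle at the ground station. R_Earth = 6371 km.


r = R_E + alt = 12600.6210 km
Law of sines in the satellite / Earth-center / ground-point triangle:
  sin(nadir)/R_E = sin(90 + el)/r  =>  cos(el) = (r/R_E)*sin(nadir)
cos(el) = (12600.6210 / 6371.0000) * sin(13.3 deg) = 0.4549944
el = arccos(0.4549944) = 62.9354 deg
(Earth-central angle = 90 - nadir - el = 13.7646 deg)

62.9354 degrees


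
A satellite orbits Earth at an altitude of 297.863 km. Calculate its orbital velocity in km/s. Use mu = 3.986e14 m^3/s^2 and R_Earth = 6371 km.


r = R_E + alt = 6371.0 + 297.863 = 6668.8630 km = 6.668863e+06 m
v = sqrt(mu/r) = sqrt(3.986e14 / 6.668863e+06) = 7731.1260 m/s = 7.7311 km/s

7.7311 km/s


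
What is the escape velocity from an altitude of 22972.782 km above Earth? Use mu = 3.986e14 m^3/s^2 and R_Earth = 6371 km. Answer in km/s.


r = 6371.0 + 22972.782 = 29343.7820 km = 2.9343782e+07 m
v_esc = sqrt(2*mu/r) = sqrt(2*3.986e14 / 2.9343782e+07)
v_esc = 5212.2544 m/s = 5.2123 km/s

5.2123 km/s


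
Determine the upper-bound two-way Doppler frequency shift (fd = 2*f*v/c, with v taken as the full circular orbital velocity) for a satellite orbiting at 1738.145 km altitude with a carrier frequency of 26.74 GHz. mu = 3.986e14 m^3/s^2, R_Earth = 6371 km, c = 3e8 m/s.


r = 8.109145e+06 m
v = sqrt(mu/r) = 7011.0185 m/s (worst-case radial velocity)
f = 26.74 GHz = 2.674e+10 Hz
fd = 2*f*v/c = 2*2.674e+10*7011.0185/3.0e+08
fd = 1.2498309e+06 Hz

1.2498e+06 Hz


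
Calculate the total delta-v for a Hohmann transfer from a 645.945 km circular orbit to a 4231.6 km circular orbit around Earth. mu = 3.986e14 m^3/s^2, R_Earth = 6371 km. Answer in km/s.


r1 = 7016.9450 km = 7.016945e+06 m
r2 = 10602.6000 km = 1.06026e+07 m
dv1 = sqrt(mu/r1)*(sqrt(2*r2/(r1+r2)) - 1) = 731.4102 m/s
dv2 = sqrt(mu/r2)*(1 - sqrt(2*r1/(r1+r2))) = 659.3381 m/s
total dv = |dv1| + |dv2| = 731.4102 + 659.3381 = 1390.7483 m/s = 1.3907 km/s

1.3907 km/s


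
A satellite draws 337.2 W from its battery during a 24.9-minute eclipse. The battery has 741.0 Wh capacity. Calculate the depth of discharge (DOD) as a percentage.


E_used = P * t / 60 = 337.2 * 24.9 / 60 = 139.9380 Wh
DOD = E_used / E_total * 100 = 139.9380 / 741.0 * 100
DOD = 18.8850 %

18.8850 %


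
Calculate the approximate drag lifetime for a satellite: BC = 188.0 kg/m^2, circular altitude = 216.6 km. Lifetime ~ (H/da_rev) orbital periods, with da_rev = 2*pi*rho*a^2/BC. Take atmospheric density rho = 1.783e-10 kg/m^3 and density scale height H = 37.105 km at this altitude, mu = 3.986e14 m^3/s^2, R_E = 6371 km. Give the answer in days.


a = R_E + alt = 6587.6000 km = 6.5876e+06 m
da_rev = 2*pi*rho*a^2/BC = 2*pi*1.783e-10*(6.5876e+06)^2/188.0 = 258.599573 m per revolution
N = H/da_rev = 37105.0000 m / 258.599573 m = 143.4844 revolutions
P = 2*pi*sqrt(a^3/mu) = 5321.1077 s
lifetime = N*P = 143.4844 * 5321.1077 = 763495.8564 s = 8.8368 days

8.8368 days


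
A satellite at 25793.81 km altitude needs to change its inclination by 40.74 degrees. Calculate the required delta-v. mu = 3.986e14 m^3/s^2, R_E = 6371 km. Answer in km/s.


r = 32164.8100 km = 3.216481e+07 m
V = sqrt(mu/r) = 3520.2876 m/s
di = 40.74 deg = 0.7110471 rad
dV = 2*V*sin(di/2) = 2*3520.2876*sin(0.3555236)
dV = 2450.6922 m/s = 2.4507 km/s

2.4507 km/s


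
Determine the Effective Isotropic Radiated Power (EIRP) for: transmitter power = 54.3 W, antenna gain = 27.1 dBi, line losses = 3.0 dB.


Pt = 54.3 W = 17.3480 dBW
EIRP = Pt_dBW + Gt - losses = 17.3480 + 27.1 - 3.0 = 41.4480 dBW

41.4480 dBW


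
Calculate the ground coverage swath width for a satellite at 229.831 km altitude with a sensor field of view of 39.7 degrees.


FOV = 39.7 deg = 0.6928957 rad
swath = 2 * alt * tan(FOV/2) = 2 * 229.831 * tan(0.3464479)
swath = 2 * 229.831 * 0.3610082
swath = 165.9418 km

165.9418 km


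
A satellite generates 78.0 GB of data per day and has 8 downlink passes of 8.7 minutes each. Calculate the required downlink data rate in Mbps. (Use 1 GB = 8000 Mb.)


total contact time = 8 * 8.7 * 60 = 4176.0000 s
data = 78.0 GB = 624000.0000 Mb
rate = 624000.0000 / 4176.0000 = 149.4253 Mbps

149.4253 Mbps


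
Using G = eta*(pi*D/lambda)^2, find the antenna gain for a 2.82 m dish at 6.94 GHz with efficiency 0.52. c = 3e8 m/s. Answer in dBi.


lambda = c/f = 3e8 / 6.94e+09 = 0.04322767 m
G = eta*(pi*D/lambda)^2 = 0.52*(pi*2.82/0.04322767)^2
G = 21841.2624 (linear)
G = 10*log10(21841.2624) = 43.3928 dBi

43.3928 dBi


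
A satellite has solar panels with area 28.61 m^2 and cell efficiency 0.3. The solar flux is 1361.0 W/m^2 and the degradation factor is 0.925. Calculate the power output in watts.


P = area * eta * S * degradation
P = 28.61 * 0.3 * 1361.0 * 0.925
P = 10805.3533 W

10805.3533 W


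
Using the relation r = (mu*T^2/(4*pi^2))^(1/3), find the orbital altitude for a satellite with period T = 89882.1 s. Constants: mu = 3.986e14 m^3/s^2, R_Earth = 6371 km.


T = 89882.1 s
r = (mu*T^2/(4*pi^2))^(1/3) = (3.986e14 * 89882.1^2 / (4*pi^2))^(1/3)
r = 4.3368526e+07 m = 43368.5258 km
alt = r - R_E = 43368.5258 - 6371 = 36997.5258 km

36997.5258 km


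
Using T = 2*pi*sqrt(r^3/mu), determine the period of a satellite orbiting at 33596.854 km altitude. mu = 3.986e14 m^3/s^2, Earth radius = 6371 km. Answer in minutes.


r = 39967.8540 km = 3.9967854e+07 m
T = 2*pi*sqrt(r^3/mu) = 2*pi*sqrt(6.3845823e+22 / 3.986e14)
T = 79520.2005 s = 1325.3367 min

1325.3367 minutes


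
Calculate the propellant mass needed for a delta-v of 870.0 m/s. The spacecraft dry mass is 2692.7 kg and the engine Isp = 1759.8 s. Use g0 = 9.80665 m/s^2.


ve = Isp * g0 = 1759.8 * 9.80665 = 17257.742670 m/s
mass ratio = exp(dv/ve) = exp(870.0/17257.742670) = 1.05170447
m_prop = m_dry * (mr - 1) = 2692.7 * (1.05170447 - 1)
m_prop = 139.2246 kg

139.2246 kg


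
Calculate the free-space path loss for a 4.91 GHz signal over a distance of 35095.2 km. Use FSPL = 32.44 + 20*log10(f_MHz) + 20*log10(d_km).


f = 4.91 GHz = 4910.0000 MHz
d = 35095.2 km
FSPL = 32.44 + 20*log10(4910.0000) + 20*log10(35095.2)
FSPL = 32.44 + 73.8216 + 90.9050
FSPL = 197.1666 dB

197.1666 dB


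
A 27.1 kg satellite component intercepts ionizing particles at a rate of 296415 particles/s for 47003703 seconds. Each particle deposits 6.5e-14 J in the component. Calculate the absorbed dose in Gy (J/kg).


Total energy deposited = rate * time * E_per
  = 296415 * 47003703 * 6.5e-14 = 0.9056192 J
Dose = E_total / mass = 0.9056192 / 27.1
Dose = 0.03341768 Gy

0.0334 Gy


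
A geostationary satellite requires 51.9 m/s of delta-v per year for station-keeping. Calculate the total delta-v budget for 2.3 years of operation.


dV = rate * years = 51.9 * 2.3
dV = 119.3700 m/s

119.3700 m/s


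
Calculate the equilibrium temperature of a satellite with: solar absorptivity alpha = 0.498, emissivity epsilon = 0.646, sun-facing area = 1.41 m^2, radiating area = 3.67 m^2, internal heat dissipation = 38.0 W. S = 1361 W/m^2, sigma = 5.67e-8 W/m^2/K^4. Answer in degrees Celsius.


Numerator = alpha*S*A_sun + Q_int = 0.498*1361*1.41 + 38.0 = 993.6670 W
Denominator = eps*sigma*A_rad = 0.646*5.67e-8*3.67 = 1.3442549e-07 W/K^4
T^4 = 7.3919533e+09 K^4
T = 293.2174 K = 20.0674 C

20.0674 degrees Celsius


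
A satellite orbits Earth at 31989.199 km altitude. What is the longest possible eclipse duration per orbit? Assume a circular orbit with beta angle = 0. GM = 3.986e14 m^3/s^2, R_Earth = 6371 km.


r = 38360.1990 km
T = 1246.1814 min
Eclipse fraction = arcsin(R_E/r)/pi = arcsin(6371.0000/38360.1990)/pi
= arcsin(0.1660836)/pi = 0.05311216
Eclipse duration = 0.05311216 * 1246.1814 = 66.1874 min

66.1874 minutes


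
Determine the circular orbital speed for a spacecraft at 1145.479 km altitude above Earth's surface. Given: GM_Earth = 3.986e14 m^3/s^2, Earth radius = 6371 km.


r = R_E + alt = 6371.0 + 1145.479 = 7516.4790 km = 7.516479e+06 m
v = sqrt(mu/r) = sqrt(3.986e14 / 7.516479e+06) = 7282.1802 m/s = 7.2822 km/s

7.2822 km/s


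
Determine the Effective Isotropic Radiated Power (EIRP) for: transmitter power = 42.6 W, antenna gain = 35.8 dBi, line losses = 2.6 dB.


Pt = 42.6 W = 16.2941 dBW
EIRP = Pt_dBW + Gt - losses = 16.2941 + 35.8 - 2.6 = 49.4941 dBW

49.4941 dBW


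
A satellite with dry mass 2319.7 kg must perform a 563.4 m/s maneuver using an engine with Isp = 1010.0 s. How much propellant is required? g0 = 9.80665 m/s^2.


ve = Isp * g0 = 1010.0 * 9.80665 = 9904.716500 m/s
mass ratio = exp(dv/ve) = exp(563.4/9904.716500) = 1.05853089
m_prop = m_dry * (mr - 1) = 2319.7 * (1.05853089 - 1)
m_prop = 135.7741 kg

135.7741 kg


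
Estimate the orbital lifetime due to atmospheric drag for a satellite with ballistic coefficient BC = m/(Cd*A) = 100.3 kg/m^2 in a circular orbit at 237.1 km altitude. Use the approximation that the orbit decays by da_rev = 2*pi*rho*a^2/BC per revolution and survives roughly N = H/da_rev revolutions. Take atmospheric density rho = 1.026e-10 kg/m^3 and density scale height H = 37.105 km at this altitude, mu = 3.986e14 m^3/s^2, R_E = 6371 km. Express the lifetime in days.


a = R_E + alt = 6608.1000 km = 6.6081e+06 m
da_rev = 2*pi*rho*a^2/BC = 2*pi*1.026e-10*(6.6081e+06)^2/100.3 = 280.659346 m per revolution
N = H/da_rev = 37105.0000 m / 280.659346 m = 132.2065 revolutions
P = 2*pi*sqrt(a^3/mu) = 5345.9652 s
lifetime = N*P = 132.2065 * 5345.9652 = 706771.5474 s = 8.1802 days

8.1802 days


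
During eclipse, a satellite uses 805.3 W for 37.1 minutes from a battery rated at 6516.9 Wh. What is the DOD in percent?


E_used = P * t / 60 = 805.3 * 37.1 / 60 = 497.9438 Wh
DOD = E_used / E_total * 100 = 497.9438 / 6516.9 * 100
DOD = 7.6408 %

7.6408 %


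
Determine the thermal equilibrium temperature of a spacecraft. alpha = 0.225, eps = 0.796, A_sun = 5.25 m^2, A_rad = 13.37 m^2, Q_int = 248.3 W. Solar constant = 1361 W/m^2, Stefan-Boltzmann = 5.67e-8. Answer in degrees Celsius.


Numerator = alpha*S*A_sun + Q_int = 0.225*1361*5.25 + 248.3 = 1855.9813 W
Denominator = eps*sigma*A_rad = 0.796*5.67e-8*13.37 = 6.0343088e-07 W/K^4
T^4 = 3.0757147e+09 K^4
T = 235.4976 K = -37.6524 C

-37.6524 degrees Celsius


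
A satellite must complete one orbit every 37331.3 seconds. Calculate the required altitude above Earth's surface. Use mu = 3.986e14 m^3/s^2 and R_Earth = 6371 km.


T = 37331.3 s
r = (mu*T^2/(4*pi^2))^(1/3) = (3.986e14 * 37331.3^2 / (4*pi^2))^(1/3)
r = 2.4142075e+07 m = 24142.0750 km
alt = r - R_E = 24142.0750 - 6371 = 17771.0750 km

17771.0750 km


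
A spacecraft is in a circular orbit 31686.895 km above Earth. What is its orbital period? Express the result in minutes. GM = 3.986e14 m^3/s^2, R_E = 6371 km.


r = 38057.8950 km = 3.8057895e+07 m
T = 2*pi*sqrt(r^3/mu) = 2*pi*sqrt(5.5123183e+22 / 3.986e14)
T = 73888.7580 s = 1231.4793 min

1231.4793 minutes


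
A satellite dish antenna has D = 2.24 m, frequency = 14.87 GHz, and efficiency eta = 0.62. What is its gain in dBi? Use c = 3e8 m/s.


lambda = c/f = 3e8 / 1.487e+10 = 0.02017485 m
G = eta*(pi*D/lambda)^2 = 0.62*(pi*2.24/0.02017485)^2
G = 75433.9586 (linear)
G = 10*log10(75433.9586) = 48.7757 dBi

48.7757 dBi


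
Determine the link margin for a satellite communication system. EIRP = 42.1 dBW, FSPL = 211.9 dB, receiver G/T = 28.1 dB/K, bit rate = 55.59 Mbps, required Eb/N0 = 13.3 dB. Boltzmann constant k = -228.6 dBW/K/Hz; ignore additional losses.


C/N0 = EIRP - FSPL + G/T - k = 42.1 - 211.9 + 28.1 - (-228.6)
C/N0 = 86.9000 dB-Hz
R_b = 55.59 Mbps = 5.559e+07 bps -> 10*log10(R_b) = 77.4500 dB-Hz
Eb/N0 = C/N0 - 10*log10(R_b) = 86.9000 - 77.4500 = 9.4500 dB
Margin = Eb/N0 - Eb/N0_req = 9.4500 - 13.3 = -3.8500 dB (negative margin: link does not close)

-3.8500 dB


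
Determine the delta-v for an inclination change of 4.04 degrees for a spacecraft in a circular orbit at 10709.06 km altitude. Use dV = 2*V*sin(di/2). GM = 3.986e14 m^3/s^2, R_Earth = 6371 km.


r = 17080.0600 km = 1.708006e+07 m
V = sqrt(mu/r) = 4830.8544 m/s
di = 4.04 deg = 0.0705113 rad
dV = 2*V*sin(di/2) = 2*4830.8544*sin(0.03525565)
dV = 340.5593 m/s = 0.3405593 km/s

0.3406 km/s


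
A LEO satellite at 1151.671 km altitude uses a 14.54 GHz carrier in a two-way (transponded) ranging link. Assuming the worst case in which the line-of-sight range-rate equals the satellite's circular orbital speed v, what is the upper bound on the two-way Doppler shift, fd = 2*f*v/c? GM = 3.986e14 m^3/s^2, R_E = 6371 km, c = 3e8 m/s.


r = 7.522671e+06 m
v = sqrt(mu/r) = 7279.1826 m/s (worst-case radial velocity)
f = 14.54 GHz = 1.454e+10 Hz
fd = 2*f*v/c = 2*1.454e+10*7279.1826/3.0e+08
fd = 705595.4317 Hz

705595.4317 Hz


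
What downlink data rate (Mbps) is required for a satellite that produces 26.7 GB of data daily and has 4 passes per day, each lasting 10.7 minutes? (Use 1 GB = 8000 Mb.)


total contact time = 4 * 10.7 * 60 = 2568.0000 s
data = 26.7 GB = 213600.0000 Mb
rate = 213600.0000 / 2568.0000 = 83.1776 Mbps

83.1776 Mbps


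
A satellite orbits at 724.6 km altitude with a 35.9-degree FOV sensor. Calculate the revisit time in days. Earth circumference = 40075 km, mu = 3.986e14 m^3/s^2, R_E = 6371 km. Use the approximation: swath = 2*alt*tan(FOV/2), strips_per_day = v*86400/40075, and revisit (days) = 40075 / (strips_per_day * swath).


swath = 2*724.6*tan(0.3132866) = 469.4758 km
v = sqrt(mu/r) = 7495.0422 m/s = 7.4950 km/s
strips/day = v*86400/40075 = 7.4950*86400/40075 = 16.1590
coverage/day = strips * swath = 16.1590 * 469.4758 = 7586.2569 km
revisit = 40075 / 7586.2569 = 5.2826 days

5.2826 days


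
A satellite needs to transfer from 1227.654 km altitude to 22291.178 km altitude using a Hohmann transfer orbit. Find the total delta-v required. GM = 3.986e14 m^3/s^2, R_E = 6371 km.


r1 = 7598.6540 km = 7.598654e+06 m
r2 = 28662.1780 km = 2.8662178e+07 m
dv1 = sqrt(mu/r1)*(sqrt(2*r2/(r1+r2)) - 1) = 1863.7932 m/s
dv2 = sqrt(mu/r2)*(1 - sqrt(2*r1/(r1+r2))) = 1314.9568 m/s
total dv = |dv1| + |dv2| = 1863.7932 + 1314.9568 = 3178.7501 m/s = 3.1788 km/s

3.1788 km/s


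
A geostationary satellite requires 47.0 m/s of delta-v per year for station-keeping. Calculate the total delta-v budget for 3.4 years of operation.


dV = rate * years = 47.0 * 3.4
dV = 159.8000 m/s

159.8000 m/s


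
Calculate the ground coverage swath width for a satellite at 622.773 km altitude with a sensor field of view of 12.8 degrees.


FOV = 12.8 deg = 0.2234021 rad
swath = 2 * alt * tan(FOV/2) = 2 * 622.773 * tan(0.1117011)
swath = 2 * 622.773 * 0.112168
swath = 139.7104 km

139.7104 km


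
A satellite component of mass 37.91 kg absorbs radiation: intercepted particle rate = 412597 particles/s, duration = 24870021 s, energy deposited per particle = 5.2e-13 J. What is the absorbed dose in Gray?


Total energy deposited = rate * time * E_per
  = 412597 * 24870021 * 5.2e-13 = 5.3359 J
Dose = E_total / mass = 5.3359 / 37.91
Dose = 0.1407511 Gy

0.1408 Gy


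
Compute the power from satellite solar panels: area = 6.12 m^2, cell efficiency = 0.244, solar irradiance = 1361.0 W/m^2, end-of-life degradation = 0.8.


P = area * eta * S * degradation
P = 6.12 * 0.244 * 1361.0 * 0.8
P = 1625.8833 W

1625.8833 W


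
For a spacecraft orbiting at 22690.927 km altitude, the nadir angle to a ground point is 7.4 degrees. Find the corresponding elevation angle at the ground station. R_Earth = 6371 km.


r = R_E + alt = 29061.9270 km
Law of sines in the satellite / Earth-center / ground-point triangle:
  sin(nadir)/R_E = sin(90 + el)/r  =>  cos(el) = (r/R_E)*sin(nadir)
cos(el) = (29061.9270 / 6371.0000) * sin(7.4 deg) = 0.5875135
el = arccos(0.5875135) = 54.0192 deg
(Earth-central angle = 90 - nadir - el = 28.5808 deg)

54.0192 degrees


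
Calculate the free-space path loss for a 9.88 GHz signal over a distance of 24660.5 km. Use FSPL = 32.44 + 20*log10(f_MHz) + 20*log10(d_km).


f = 9.88 GHz = 9880.0000 MHz
d = 24660.5 km
FSPL = 32.44 + 20*log10(9880.0000) + 20*log10(24660.5)
FSPL = 32.44 + 79.8951 + 87.8400
FSPL = 200.1752 dB

200.1752 dB


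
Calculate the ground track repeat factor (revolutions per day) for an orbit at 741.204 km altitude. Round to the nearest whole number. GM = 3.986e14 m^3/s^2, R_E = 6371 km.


r = 7.112204e+06 m
T = 2*pi*sqrt(r^3/mu) = 5969.2192 s = 99.4870 min
revs/day = 1440 / 99.4870 = 14.4743
Rounded: 14 revolutions per day

14 revolutions per day


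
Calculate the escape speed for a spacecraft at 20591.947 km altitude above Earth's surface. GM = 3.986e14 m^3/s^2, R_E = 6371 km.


r = 6371.0 + 20591.947 = 26962.9470 km = 2.6962947e+07 m
v_esc = sqrt(2*mu/r) = sqrt(2*3.986e14 / 2.6962947e+07)
v_esc = 5437.5087 m/s = 5.4375 km/s

5.4375 km/s


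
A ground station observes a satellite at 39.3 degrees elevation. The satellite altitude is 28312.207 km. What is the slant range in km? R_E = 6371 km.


h = 28312.207 km, el = 39.3 deg
d = -R_E*sin(el) + sqrt((R_E*sin(el))^2 + 2*R_E*h + h^2)
d = -6371.0000*sin(0.6859144) + sqrt((6371.0000*0.6333809)^2 + 2*6371.0000*28312.207 + 28312.207^2)
d = 30295.7457 km

30295.7457 km


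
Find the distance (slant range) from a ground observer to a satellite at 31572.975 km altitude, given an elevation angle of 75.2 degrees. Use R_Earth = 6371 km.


h = 31572.975 km, el = 75.2 deg
d = -R_E*sin(el) + sqrt((R_E*sin(el))^2 + 2*R_E*h + h^2)
d = -6371.0000*sin(1.3125) + sqrt((6371.0000*0.9668234)^2 + 2*6371.0000*31572.975 + 31572.975^2)
d = 31749.4260 km

31749.4260 km


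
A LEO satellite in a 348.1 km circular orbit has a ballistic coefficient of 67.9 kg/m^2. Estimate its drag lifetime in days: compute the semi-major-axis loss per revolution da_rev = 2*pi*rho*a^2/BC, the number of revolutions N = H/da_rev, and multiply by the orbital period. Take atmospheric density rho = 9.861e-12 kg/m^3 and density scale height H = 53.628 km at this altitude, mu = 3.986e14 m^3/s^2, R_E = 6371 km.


a = R_E + alt = 6719.1000 km = 6.7191e+06 m
da_rev = 2*pi*rho*a^2/BC = 2*pi*9.861e-12*(6.7191e+06)^2/67.9 = 41.195830 m per revolution
N = H/da_rev = 53628.0000 m / 41.195830 m = 1301.7822 revolutions
P = 2*pi*sqrt(a^3/mu) = 5481.2281 s
lifetime = N*P = 1301.7822 * 5481.2281 = 7.1353654e+06 s = 82.5852 days

82.5852 days


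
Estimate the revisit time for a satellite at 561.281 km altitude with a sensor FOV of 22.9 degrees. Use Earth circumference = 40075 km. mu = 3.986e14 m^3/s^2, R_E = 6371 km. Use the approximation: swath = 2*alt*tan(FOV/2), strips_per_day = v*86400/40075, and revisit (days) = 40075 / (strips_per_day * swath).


swath = 2*561.281*tan(0.1998402) = 227.3678 km
v = sqrt(mu/r) = 7582.8169 m/s = 7.5828 km/s
strips/day = v*86400/40075 = 7.5828*86400/40075 = 16.3482
coverage/day = strips * swath = 16.3482 * 227.3678 = 3717.0620 km
revisit = 40075 / 3717.0620 = 10.7814 days

10.7814 days


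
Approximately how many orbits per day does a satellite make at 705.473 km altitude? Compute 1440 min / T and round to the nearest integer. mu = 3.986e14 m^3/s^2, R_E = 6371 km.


r = 7.076473e+06 m
T = 2*pi*sqrt(r^3/mu) = 5924.2926 s = 98.7382 min
revs/day = 1440 / 98.7382 = 14.5840
Rounded: 15 revolutions per day

15 revolutions per day


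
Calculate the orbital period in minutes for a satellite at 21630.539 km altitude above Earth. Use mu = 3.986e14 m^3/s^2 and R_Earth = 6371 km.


r = 28001.5390 km = 2.8001539e+07 m
T = 2*pi*sqrt(r^3/mu) = 2*pi*sqrt(2.195562e+22 / 3.986e14)
T = 46632.0033 s = 777.2001 min

777.2001 minutes


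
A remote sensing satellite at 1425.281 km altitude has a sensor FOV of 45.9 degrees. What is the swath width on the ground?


FOV = 45.9 deg = 0.8011061 rad
swath = 2 * alt * tan(FOV/2) = 2 * 1425.281 * tan(0.4005531)
swath = 2 * 1425.281 * 0.4234453
swath = 1207.0571 km

1207.0571 km


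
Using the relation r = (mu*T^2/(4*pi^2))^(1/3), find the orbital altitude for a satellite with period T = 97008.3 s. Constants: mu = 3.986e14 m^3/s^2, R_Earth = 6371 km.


T = 97008.3 s
r = (mu*T^2/(4*pi^2))^(1/3) = (3.986e14 * 97008.3^2 / (4*pi^2))^(1/3)
r = 4.5631539e+07 m = 45631.5389 km
alt = r - R_E = 45631.5389 - 6371 = 39260.5389 km

39260.5389 km


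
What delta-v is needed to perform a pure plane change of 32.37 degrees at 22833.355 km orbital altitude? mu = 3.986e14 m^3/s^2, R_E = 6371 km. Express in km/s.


r = 29204.3550 km = 2.9204355e+07 m
V = sqrt(mu/r) = 3694.4078 m/s
di = 32.37 deg = 0.5649631 rad
dV = 2*V*sin(di/2) = 2*3694.4078*sin(0.2824815)
dV = 2059.5562 m/s = 2.0596 km/s

2.0596 km/s


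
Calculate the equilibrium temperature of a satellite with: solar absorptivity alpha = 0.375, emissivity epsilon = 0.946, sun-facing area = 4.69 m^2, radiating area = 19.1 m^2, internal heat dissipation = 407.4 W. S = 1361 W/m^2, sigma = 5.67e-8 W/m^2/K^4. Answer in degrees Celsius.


Numerator = alpha*S*A_sun + Q_int = 0.375*1361*4.69 + 407.4 = 2801.0588 W
Denominator = eps*sigma*A_rad = 0.946*5.67e-8*19.1 = 1.0244896e-06 W/K^4
T^4 = 2.7341016e+09 K^4
T = 228.6671 K = -44.4829 C

-44.4829 degrees Celsius


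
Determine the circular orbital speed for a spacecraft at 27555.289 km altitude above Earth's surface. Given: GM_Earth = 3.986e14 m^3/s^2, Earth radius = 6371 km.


r = R_E + alt = 6371.0 + 27555.289 = 33926.2890 km = 3.3926289e+07 m
v = sqrt(mu/r) = sqrt(3.986e14 / 3.3926289e+07) = 3427.6816 m/s = 3.4277 km/s

3.4277 km/s


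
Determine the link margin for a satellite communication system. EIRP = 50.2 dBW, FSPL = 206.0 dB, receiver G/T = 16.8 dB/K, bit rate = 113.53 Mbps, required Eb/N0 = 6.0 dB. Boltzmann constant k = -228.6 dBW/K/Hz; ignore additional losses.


C/N0 = EIRP - FSPL + G/T - k = 50.2 - 206.0 + 16.8 - (-228.6)
C/N0 = 89.6000 dB-Hz
R_b = 113.53 Mbps = 1.1353e+08 bps -> 10*log10(R_b) = 80.5511 dB-Hz
Eb/N0 = C/N0 - 10*log10(R_b) = 89.6000 - 80.5511 = 9.0489 dB
Margin = Eb/N0 - Eb/N0_req = 9.0489 - 6.0 = 3.0489 dB (link closes)

3.0489 dB


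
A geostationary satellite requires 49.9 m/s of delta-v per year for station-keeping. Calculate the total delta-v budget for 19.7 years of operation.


dV = rate * years = 49.9 * 19.7
dV = 983.0300 m/s

983.0300 m/s
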